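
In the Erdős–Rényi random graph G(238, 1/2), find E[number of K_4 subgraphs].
E[# K_4] = C(238, 4) · (1/2)^C(4, 2) = 130344865 / 2^6 = 2036638.515625

For each 4-subset S of vertices (there are C(238, 4) = 130344865 such S), let X_S = 1 if S induces a K_4 (all C(4, 2) = 6 edges present). Then P(X_S = 1) = (1/2)^6 = 1/64. By linearity of expectation, E[# K_4] = C(238, 4) · (1/2)^6 = 130344865 / 64 = 2036638.515625.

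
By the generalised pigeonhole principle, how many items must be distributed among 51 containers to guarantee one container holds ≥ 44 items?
n = (44 − 1)·51 + 1 = 2194

By the generalised pigeonhole principle, to guarantee some box contains ≥ r objects we need more than (r − 1) · k objects total. Threshold: n = (r − 1) · k + 1. With r = 44 and k = 51: n = 43 · 51 + 1 = 2193 + 1 = 2194. For n = 2193 = 43 · 51, we can put exactly 43 objects in every box, avoiding 44 in any single one — so 2194 is tight.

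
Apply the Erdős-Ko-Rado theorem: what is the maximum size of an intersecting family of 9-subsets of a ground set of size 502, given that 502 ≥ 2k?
max |F| = C(501, 8) = 93065198550216750

Erdős-Ko-Rado (1961): when n ≥ 2k, max |F| = C(n−1, k−1). The bound is attained by the star {A : i ∈ A} for any fixed i ∈ [n]. Here C(502−1, 9−1) = C(501, 8) = 93065198550216750.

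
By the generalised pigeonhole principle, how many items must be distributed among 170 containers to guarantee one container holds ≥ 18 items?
n = (18 − 1)·170 + 1 = 2891

By the generalised pigeonhole principle, to guarantee some box contains ≥ r objects we need more than (r − 1) · k objects total. Threshold: n = (r − 1) · k + 1. With r = 18 and k = 170: n = 17 · 170 + 1 = 2890 + 1 = 2891. For n = 2890 = 17 · 170, we can put exactly 17 objects in every box, avoiding 18 in any single one — so 2891 is tight.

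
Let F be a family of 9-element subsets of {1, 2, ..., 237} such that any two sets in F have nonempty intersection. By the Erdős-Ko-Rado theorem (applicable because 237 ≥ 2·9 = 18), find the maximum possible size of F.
max |F| = C(236, 8) = 211687104887115

Erdős-Ko-Rado (1961): when n ≥ 2k, max |F| = C(n−1, k−1). The bound is attained by the star {A : i ∈ A} for any fixed i ∈ [n]. Here C(237−1, 9−1) = C(236, 8) = 211687104887115.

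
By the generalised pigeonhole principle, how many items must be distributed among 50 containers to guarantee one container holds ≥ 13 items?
n = (13 − 1)·50 + 1 = 601

By the generalised pigeonhole principle, to guarantee some box contains ≥ r objects we need more than (r − 1) · k objects total. Threshold: n = (r − 1) · k + 1. With r = 13 and k = 50: n = 12 · 50 + 1 = 600 + 1 = 601. For n = 600 = 12 · 50, we can put exactly 12 objects in every box, avoiding 13 in any single one — so 601 is tight.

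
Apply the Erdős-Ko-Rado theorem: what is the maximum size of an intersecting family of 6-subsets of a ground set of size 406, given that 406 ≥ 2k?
max |F| = C(405, 5) = 88578967581

Erdős-Ko-Rado (1961): when n ≥ 2k, max |F| = C(n−1, k−1). The bound is attained by the star {A : i ∈ A} for any fixed i ∈ [n]. Here C(406−1, 6−1) = C(405, 5) = 88578967581.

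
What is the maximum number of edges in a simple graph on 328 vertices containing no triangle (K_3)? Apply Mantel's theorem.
ex(328, K_3) = ⌊328^2/4⌋ = 26896

Mantel (1907): a triangle-free graph on n vertices has at most ⌊n^2/4⌋ edges, with equality for the complete bipartite graph K_{⌊n/2⌋, ⌈n/2⌉}. For n = 328: ⌊328^2/4⌋ = ⌊107584/4⌋ = 26896. The extremal graph is K_{164, 164}, which has 164·164 = 26896 edges.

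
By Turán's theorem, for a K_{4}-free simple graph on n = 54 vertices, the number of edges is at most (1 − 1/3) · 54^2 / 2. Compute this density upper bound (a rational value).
Turán density bound = (2/3) · 54^2/2 = 972

Turán's theorem: ex(n, K_{r+1}) is achieved by the complete r-partite Turán graph T(n, r) with parts as balanced as possible, and is at most (1 − 1/r) · n^2/2. For r = 3, n = 54: the density bound is (2/3) · 2916/2 = 972. Since 3 ∣ 54, the Turán graph T(54, 3) has parts of equal size 18, and its edge count e(T(54, 3)) = 972 attains the density bound exactly.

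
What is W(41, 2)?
W(41, 2) = 41 + 1 = 42

A 2-term AP is any pair of integers, so a monochromatic 2-AP exists iff some colour is used at least twice. With 41 colours, the colouring i ↦ i on {1, ..., 41} uses each colour once, avoiding any monochromatic pair, so W(41, 2) > 41. For {1, ..., 42}, pigeonhole forces two integers of the same colour, which form a monochromatic 2-AP. Hence W(41, 2) = 42.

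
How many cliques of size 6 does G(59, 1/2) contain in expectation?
E[# K_6] = C(59, 6) · (1/2)^C(6, 2) = 45057474 / 2^15 = 22528737/16384 ≈ 1375.044983

For each 6-subset S of vertices (there are C(59, 6) = 45057474 such S), let X_S = 1 if S induces a K_6 (all C(6, 2) = 15 edges present). Then P(X_S = 1) = (1/2)^15 = 1/32768. By linearity of expectation, E[# K_6] = C(59, 6) · (1/2)^15 = 45057474 / 32768 = 22528737/16384 ≈ 1375.044983.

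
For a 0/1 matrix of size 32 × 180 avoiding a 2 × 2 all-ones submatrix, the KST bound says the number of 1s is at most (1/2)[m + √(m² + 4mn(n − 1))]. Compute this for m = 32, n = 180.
z(32, 180; 2, 2) ≤ (1/2)[32 + √(32² + 4·32·180·179)] = (1/2)[32 + √4125184] = 1031.5274

Kővári–Sós–Turán: let r_1, ..., r_32 be the row sums and z = Σ r_i the total number of 1s. Each pair of columns can share at most one row with both entries 1 (else a 2×2 all-ones block appears), so Σ_i C(r_i, 2) ≤ C(180, 2) = 16110. By convexity Σ_i C(r_i, 2) ≥ 32·C(z/32, 2) = z(z − 32)/(2·32), giving z² − 32z − 32·180·179 ≤ 0 and hence z ≤ (1/2)[32 + √(1024 + 4·1031040)] = (1/2)[32 + √4125184] ≈ (1/2)(32 + 2031.0549) = 1031.5274.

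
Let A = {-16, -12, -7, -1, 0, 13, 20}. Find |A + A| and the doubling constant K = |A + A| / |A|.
K = |A + A| / |A| = 27/7

Enumerate A + A = {a + b : a, b ∈ A}. With |A| = 7, there are |A|^2 = 49 ordered sum pairs; collecting distinct values, A + A = {-32, -28, -24, -23, -19, -17, -16, -14, -13, -12, -8, -7, -3, -2, -1, 0, 1, 4, 6, 8, 12, 13, 19, 20, 26, 33, 40}, so |A + A| = 27. Thus K = 27/7. For comparison, the minimum possible |A + A| over all 7-element sets is 2·7 − 1 = 13 (so min K = 13/7), attained only by arithmetic progressions.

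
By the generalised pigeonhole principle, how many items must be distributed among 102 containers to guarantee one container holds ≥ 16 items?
n = (16 − 1)·102 + 1 = 1531

By the generalised pigeonhole principle, to guarantee some box contains ≥ r objects we need more than (r − 1) · k objects total. Threshold: n = (r − 1) · k + 1. With r = 16 and k = 102: n = 15 · 102 + 1 = 1530 + 1 = 1531. For n = 1530 = 15 · 102, we can put exactly 15 objects in every box, avoiding 16 in any single one — so 1531 is tight.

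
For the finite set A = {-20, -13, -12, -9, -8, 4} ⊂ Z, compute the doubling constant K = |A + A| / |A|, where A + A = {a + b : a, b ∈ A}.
K = |A + A| / |A| = 19/6

Enumerate A + A = {a + b : a, b ∈ A}. With |A| = 6, there are |A|^2 = 36 ordered sum pairs; collecting distinct values, A + A = {-40, -33, -32, -29, -28, -26, -25, -24, -22, -21, -20, -18, -17, -16, -9, -8, -5, -4, 8}, so |A + A| = 19. Thus K = 19/6. For comparison, the minimum possible |A + A| over all 6-element sets is 2·6 − 1 = 11 (so min K = 11/6), attained only by arithmetic progressions.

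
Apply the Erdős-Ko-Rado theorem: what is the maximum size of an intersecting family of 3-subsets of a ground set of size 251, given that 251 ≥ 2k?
max |F| = C(250, 2) = 31125

Erdős-Ko-Rado (1961): when n ≥ 2k, max |F| = C(n−1, k−1). The bound is attained by the star {A : i ∈ A} for any fixed i ∈ [n]. Here C(251−1, 3−1) = C(250, 2) = 31125.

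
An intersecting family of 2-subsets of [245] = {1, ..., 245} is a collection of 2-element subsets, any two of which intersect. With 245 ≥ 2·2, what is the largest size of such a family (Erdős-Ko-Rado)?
max |F| = C(244, 1) = 244

The Erdős-Ko-Rado theorem states: for n ≥ 2k, an intersecting family of k-subsets of an n-element set has size at most C(n − 1, k − 1), with equality for 'star' families {A ⊆ [n] : |A| = k, i ∈ A} (fix an element i). For n = 245, k = 2: C(244, 1) = 244.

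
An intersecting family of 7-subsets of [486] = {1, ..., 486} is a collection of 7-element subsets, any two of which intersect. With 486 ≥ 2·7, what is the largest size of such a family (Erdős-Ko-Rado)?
max |F| = C(485, 6) = 17524074327760

The Erdős-Ko-Rado theorem states: for n ≥ 2k, an intersecting family of k-subsets of an n-element set has size at most C(n − 1, k − 1), with equality for 'star' families {A ⊆ [n] : |A| = k, i ∈ A} (fix an element i). For n = 486, k = 7: C(485, 6) = 17524074327760.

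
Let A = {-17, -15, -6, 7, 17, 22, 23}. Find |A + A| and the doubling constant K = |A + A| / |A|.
K = |A + A| / |A| = 28/7 = 4

Enumerate A + A = {a + b : a, b ∈ A}. With |A| = 7, there are |A|^2 = 49 ordered sum pairs; collecting distinct values, A + A = {-34, -32, -30, -23, -21, -12, -10, -8, 0, 1, 2, 5, 6, 7, 8, 11, 14, 16, 17, 24, 29, 30, 34, 39, 40, 44, 45, 46}, so |A + A| = 28. Thus K = 28/7 = 4. For comparison, the minimum possible |A + A| over all 7-element sets is 2·7 − 1 = 13 (so min K = 13/7), attained only by arithmetic progressions.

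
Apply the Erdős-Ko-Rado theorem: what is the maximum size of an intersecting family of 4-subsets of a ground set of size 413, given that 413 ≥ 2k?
max |F| = C(412, 3) = 11571020

The Erdős-Ko-Rado theorem states: for n ≥ 2k, an intersecting family of k-subsets of an n-element set has size at most C(n − 1, k − 1), with equality for 'star' families {A ⊆ [n] : |A| = k, i ∈ A} (fix an element i). For n = 413, k = 4: C(412, 3) = 11571020.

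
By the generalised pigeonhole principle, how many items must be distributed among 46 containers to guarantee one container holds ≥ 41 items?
n = (41 − 1)·46 + 1 = 1841

By the generalised pigeonhole principle, to guarantee some box contains ≥ r objects we need more than (r − 1) · k objects total. Threshold: n = (r − 1) · k + 1. With r = 41 and k = 46: n = 40 · 46 + 1 = 1840 + 1 = 1841. For n = 1840 = 40 · 46, we can put exactly 40 objects in every box, avoiding 41 in any single one — so 1841 is tight.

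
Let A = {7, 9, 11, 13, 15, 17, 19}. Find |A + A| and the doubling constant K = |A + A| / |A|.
K = |A + A| / |A| = 13/7

Enumerate A + A = {a + b : a, b ∈ A}. With |A| = 7, there are |A|^2 = 49 ordered sum pairs; collecting distinct values, A + A = {14, 16, 18, 20, 22, 24, 26, 28, 30, 32, 34, 36, 38}, so |A + A| = 13. Thus K = 13/7. Here |A + A| = 2|A| − 1 = 13, the minimum possible — so K = 13/7 is minimal, which holds iff A is an arithmetic progression.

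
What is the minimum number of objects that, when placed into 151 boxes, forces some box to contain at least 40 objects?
n = (40 − 1)·151 + 1 = 5890

By the generalised pigeonhole principle, to guarantee some box contains ≥ r objects we need more than (r − 1) · k objects total. Threshold: n = (r − 1) · k + 1. With r = 40 and k = 151: n = 39 · 151 + 1 = 5889 + 1 = 5890. For n = 5889 = 39 · 151, we can put exactly 39 objects in every box, avoiding 40 in any single one — so 5890 is tight.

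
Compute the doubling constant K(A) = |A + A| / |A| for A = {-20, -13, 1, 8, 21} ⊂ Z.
K = |A + A| / |A| = 14/5

Enumerate A + A = {a + b : a, b ∈ A}. With |A| = 5, there are |A|^2 = 25 ordered sum pairs; collecting distinct values, A + A = {-40, -33, -26, -19, -12, -5, 1, 2, 8, 9, 16, 22, 29, 42}, so |A + A| = 14. Thus K = 14/5. For comparison, the minimum possible |A + A| over all 5-element sets is 2·5 − 1 = 9 (so min K = 9/5), attained only by arithmetic progressions.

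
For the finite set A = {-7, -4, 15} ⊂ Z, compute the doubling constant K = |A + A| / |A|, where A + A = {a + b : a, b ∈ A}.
K = |A + A| / |A| = 6/3 = 2

Enumerate A + A = {a + b : a, b ∈ A}. With |A| = 3, there are |A|^2 = 9 ordered sum pairs; collecting distinct values, A + A = {-14, -11, -8, 8, 11, 30}, so |A + A| = 6. Thus K = 6/3 = 2. For comparison, the minimum possible |A + A| over all 3-element sets is 2·3 − 1 = 5 (so min K = 5/3), attained only by arithmetic progressions.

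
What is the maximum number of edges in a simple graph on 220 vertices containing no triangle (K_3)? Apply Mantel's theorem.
ex(220, K_3) = ⌊220^2/4⌋ = 12100

Mantel (1907): a triangle-free graph on n vertices has at most ⌊n^2/4⌋ edges, with equality for the complete bipartite graph K_{⌊n/2⌋, ⌈n/2⌉}. For n = 220: ⌊220^2/4⌋ = ⌊48400/4⌋ = 12100. The extremal graph is K_{110, 110}, which has 110·110 = 12100 edges.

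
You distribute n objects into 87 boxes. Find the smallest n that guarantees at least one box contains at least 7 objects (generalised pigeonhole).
n = (7 − 1)·87 + 1 = 523

By the generalised pigeonhole principle, to guarantee some box contains ≥ r objects we need more than (r − 1) · k objects total. Threshold: n = (r − 1) · k + 1. With r = 7 and k = 87: n = 6 · 87 + 1 = 522 + 1 = 523. For n = 522 = 6 · 87, we can put exactly 6 objects in every box, avoiding 7 in any single one — so 523 is tight.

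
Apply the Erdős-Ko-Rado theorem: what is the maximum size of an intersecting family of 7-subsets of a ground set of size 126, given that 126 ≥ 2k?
max |F| = C(125, 6) = 4690625500

The Erdős-Ko-Rado theorem states: for n ≥ 2k, an intersecting family of k-subsets of an n-element set has size at most C(n − 1, k − 1), with equality for 'star' families {A ⊆ [n] : |A| = k, i ∈ A} (fix an element i). For n = 126, k = 7: C(125, 6) = 4690625500.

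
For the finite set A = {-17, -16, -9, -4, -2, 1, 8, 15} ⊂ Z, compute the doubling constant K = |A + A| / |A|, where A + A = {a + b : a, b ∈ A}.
K = |A + A| / |A| = 29/8

Enumerate A + A = {a + b : a, b ∈ A}. With |A| = 8, there are |A|^2 = 64 ordered sum pairs; collecting distinct values, A + A = {-34, -33, -32, -26, -25, -21, -20, -19, -18, -16, -15, -13, -11, -9, -8, -6, -4, -3, -2, -1, 2, 4, 6, 9, 11, 13, 16, 23, 30}, so |A + A| = 29. Thus K = 29/8. For comparison, the minimum possible |A + A| over all 8-element sets is 2·8 − 1 = 15 (so min K = 15/8), attained only by arithmetic progressions.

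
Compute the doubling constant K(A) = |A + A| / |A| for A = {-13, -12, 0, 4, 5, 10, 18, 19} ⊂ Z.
K = |A + A| / |A| = 31/8

Enumerate A + A = {a + b : a, b ∈ A}. With |A| = 8, there are |A|^2 = 64 ordered sum pairs; collecting distinct values, A + A = {-26, -25, -24, -13, -12, -9, -8, -7, -3, -2, 0, 4, 5, 6, 7, 8, 9, 10, 14, 15, 18, 19, 20, 22, 23, 24, 28, 29, 36, 37, 38}, so |A + A| = 31. Thus K = 31/8. For comparison, the minimum possible |A + A| over all 8-element sets is 2·8 − 1 = 15 (so min K = 15/8), attained only by arithmetic progressions.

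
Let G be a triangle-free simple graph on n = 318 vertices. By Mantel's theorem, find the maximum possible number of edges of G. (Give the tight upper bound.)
ex(318, K_3) = ⌊318^2/4⌋ = 25281

Mantel (1907): a triangle-free graph on n vertices has at most ⌊n^2/4⌋ edges, with equality for the complete bipartite graph K_{⌊n/2⌋, ⌈n/2⌉}. For n = 318: ⌊318^2/4⌋ = ⌊101124/4⌋ = 25281. The extremal graph is K_{159, 159}, which has 159·159 = 25281 edges.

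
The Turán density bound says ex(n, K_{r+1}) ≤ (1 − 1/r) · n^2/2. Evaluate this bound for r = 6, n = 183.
Turán density bound = (5/6) · 183^2/2 = 55815/4 ≈ 13953.75

Turán's theorem: ex(n, K_{r+1}) is achieved by the complete r-partite Turán graph T(n, r) with parts as balanced as possible, and is at most (1 − 1/r) · n^2/2. For r = 6, n = 183: the density bound is (5/6) · 33489/2 = 55815/4 ≈ 13953.75. The integer-valued extremum is e(T(183, 6)) = 13953, which is strictly less than the density bound 55815/4 since 6 ∤ 183 (the parts of T(183, 6) cannot all be equal).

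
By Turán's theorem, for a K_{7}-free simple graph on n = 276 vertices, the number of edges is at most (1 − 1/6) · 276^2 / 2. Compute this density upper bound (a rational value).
Turán density bound = (5/6) · 276^2/2 = 31740

Turán's theorem: ex(n, K_{r+1}) is achieved by the complete r-partite Turán graph T(n, r) with parts as balanced as possible, and is at most (1 − 1/r) · n^2/2. For r = 6, n = 276: the density bound is (5/6) · 76176/2 = 31740. Since 6 ∣ 276, the Turán graph T(276, 6) has parts of equal size 46, and its edge count e(T(276, 6)) = 31740 attains the density bound exactly.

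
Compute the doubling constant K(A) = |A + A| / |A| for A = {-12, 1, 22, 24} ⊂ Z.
K = |A + A| / |A| = 10/4 = 5/2

Enumerate A + A = {a + b : a, b ∈ A}. With |A| = 4, there are |A|^2 = 16 ordered sum pairs; collecting distinct values, A + A = {-24, -11, 2, 10, 12, 23, 25, 44, 46, 48}, so |A + A| = 10. Thus K = 10/4 = 5/2. For comparison, the minimum possible |A + A| over all 4-element sets is 2·4 − 1 = 7 (so min K = 7/4), attained only by arithmetic progressions.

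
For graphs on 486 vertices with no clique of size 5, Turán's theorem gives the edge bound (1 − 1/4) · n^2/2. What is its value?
Turán density bound = (3/4) · 486^2/2 = 177147/2 ≈ 88573.5

Turán's theorem: ex(n, K_{r+1}) is achieved by the complete r-partite Turán graph T(n, r) with parts as balanced as possible, and is at most (1 − 1/r) · n^2/2. For r = 4, n = 486: the density bound is (3/4) · 236196/2 = 177147/2 ≈ 88573.5. The integer-valued extremum is e(T(486, 4)) = 88573, which is strictly less than the density bound 177147/2 since 4 ∤ 486 (the parts of T(486, 4) cannot all be equal).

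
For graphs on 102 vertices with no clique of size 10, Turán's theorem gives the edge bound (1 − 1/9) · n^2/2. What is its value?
Turán density bound = (8/9) · 102^2/2 = 4624

Turán's theorem: ex(n, K_{r+1}) is achieved by the complete r-partite Turán graph T(n, r) with parts as balanced as possible, and is at most (1 − 1/r) · n^2/2. For r = 9, n = 102: the density bound is (8/9) · 10404/2 = 4624. The integer-valued extremum is e(T(102, 9)) = 4623, which is strictly less than the density bound 4624 since 9 ∤ 102 (the parts of T(102, 9) cannot all be equal).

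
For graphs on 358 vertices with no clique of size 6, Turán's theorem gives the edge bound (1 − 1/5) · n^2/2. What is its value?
Turán density bound = (4/5) · 358^2/2 = 256328/5 ≈ 51265.6

Turán's theorem: ex(n, K_{r+1}) is achieved by the complete r-partite Turán graph T(n, r) with parts as balanced as possible, and is at most (1 − 1/r) · n^2/2. For r = 5, n = 358: the density bound is (4/5) · 128164/2 = 256328/5 ≈ 51265.6. The integer-valued extremum is e(T(358, 5)) = 51265, which is strictly less than the density bound 256328/5 since 5 ∤ 358 (the parts of T(358, 5) cannot all be equal).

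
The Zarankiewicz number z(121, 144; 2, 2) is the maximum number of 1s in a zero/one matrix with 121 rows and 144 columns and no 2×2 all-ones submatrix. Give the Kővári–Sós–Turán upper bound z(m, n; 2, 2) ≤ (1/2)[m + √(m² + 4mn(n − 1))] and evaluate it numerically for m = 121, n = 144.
z(121, 144; 2, 2) ≤ (1/2)[121 + √(121² + 4·121·144·143)] = (1/2)[121 + √9981169] = 1640.1494

Kővári–Sós–Turán: let r_1, ..., r_121 be the row sums and z = Σ r_i the total number of 1s. Each pair of columns can share at most one row with both entries 1 (else a 2×2 all-ones block appears), so Σ_i C(r_i, 2) ≤ C(144, 2) = 10296. By convexity Σ_i C(r_i, 2) ≥ 121·C(z/121, 2) = z(z − 121)/(2·121), giving z² − 121z − 121·144·143 ≤ 0 and hence z ≤ (1/2)[121 + √(14641 + 4·2491632)] = (1/2)[121 + √9981169] ≈ (1/2)(121 + 3159.2988) = 1640.1494.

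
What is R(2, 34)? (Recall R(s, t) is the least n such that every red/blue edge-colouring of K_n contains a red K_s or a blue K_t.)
R(2, 34) = 34

R(2, k) = k for all k ≥ 2: in a 2-colouring of K_k, either some edge is red (a red K_2) or all edges are blue (a blue K_k). And K_{33} coloured all-blue has no blue K_34, so R(2, 34) > 33. Hence R(2, 34) = 34.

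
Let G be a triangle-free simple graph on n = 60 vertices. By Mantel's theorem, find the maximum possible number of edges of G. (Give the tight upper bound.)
ex(60, K_3) = ⌊60^2/4⌋ = 900

Mantel (1907): a triangle-free graph on n vertices has at most ⌊n^2/4⌋ edges, with equality for the complete bipartite graph K_{⌊n/2⌋, ⌈n/2⌉}. For n = 60: ⌊60^2/4⌋ = ⌊3600/4⌋ = 900. The extremal graph is K_{30, 30}, which has 30·30 = 900 edges.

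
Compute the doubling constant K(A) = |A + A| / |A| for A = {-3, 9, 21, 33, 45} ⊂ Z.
K = |A + A| / |A| = 9/5

Enumerate A + A = {a + b : a, b ∈ A}. With |A| = 5, there are |A|^2 = 25 ordered sum pairs; collecting distinct values, A + A = {-6, 6, 18, 30, 42, 54, 66, 78, 90}, so |A + A| = 9. Thus K = 9/5. Here |A + A| = 2|A| − 1 = 9, the minimum possible — so K = 9/5 is minimal, which holds iff A is an arithmetic progression.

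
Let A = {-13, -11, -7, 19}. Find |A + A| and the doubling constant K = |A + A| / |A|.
K = |A + A| / |A| = 10/4 = 5/2

Enumerate A + A = {a + b : a, b ∈ A}. With |A| = 4, there are |A|^2 = 16 ordered sum pairs; collecting distinct values, A + A = {-26, -24, -22, -20, -18, -14, 6, 8, 12, 38}, so |A + A| = 10. Thus K = 10/4 = 5/2. For comparison, the minimum possible |A + A| over all 4-element sets is 2·4 − 1 = 7 (so min K = 7/4), attained only by arithmetic progressions.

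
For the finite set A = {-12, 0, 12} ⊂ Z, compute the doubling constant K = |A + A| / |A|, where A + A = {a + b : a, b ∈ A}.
K = |A + A| / |A| = 5/3

Enumerate A + A = {a + b : a, b ∈ A}. With |A| = 3, there are |A|^2 = 9 ordered sum pairs; collecting distinct values, A + A = {-24, -12, 0, 12, 24}, so |A + A| = 5. Thus K = 5/3. Here |A + A| = 2|A| − 1 = 5, the minimum possible — so K = 5/3 is minimal, which holds iff A is an arithmetic progression.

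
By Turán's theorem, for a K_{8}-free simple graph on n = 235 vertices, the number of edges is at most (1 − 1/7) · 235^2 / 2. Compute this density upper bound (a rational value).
Turán density bound = (6/7) · 235^2/2 = 165675/7 ≈ 23667.8571

Turán's theorem: ex(n, K_{r+1}) is achieved by the complete r-partite Turán graph T(n, r) with parts as balanced as possible, and is at most (1 − 1/r) · n^2/2. For r = 7, n = 235: the density bound is (6/7) · 55225/2 = 165675/7 ≈ 23667.8571. The integer-valued extremum is e(T(235, 7)) = 23667, which is strictly less than the density bound 165675/7 since 7 ∤ 235 (the parts of T(235, 7) cannot all be equal).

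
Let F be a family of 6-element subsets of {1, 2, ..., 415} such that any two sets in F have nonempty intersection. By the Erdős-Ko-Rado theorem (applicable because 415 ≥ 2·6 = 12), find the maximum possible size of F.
max |F| = C(414, 5) = 98921807082

The Erdős-Ko-Rado theorem states: for n ≥ 2k, an intersecting family of k-subsets of an n-element set has size at most C(n − 1, k − 1), with equality for 'star' families {A ⊆ [n] : |A| = k, i ∈ A} (fix an element i). For n = 415, k = 6: C(414, 5) = 98921807082.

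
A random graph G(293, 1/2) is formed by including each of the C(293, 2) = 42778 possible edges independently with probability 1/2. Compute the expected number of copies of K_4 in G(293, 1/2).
E[# K_4] = C(293, 4) · (1/2)^C(4, 2) = 300836285 / 2^6 = 4700566.953125

For each 4-subset S of vertices (there are C(293, 4) = 300836285 such S), let X_S = 1 if S induces a K_4 (all C(4, 2) = 6 edges present). Then P(X_S = 1) = (1/2)^6 = 1/64. By linearity of expectation, E[# K_4] = C(293, 4) · (1/2)^6 = 300836285 / 64 = 4700566.953125.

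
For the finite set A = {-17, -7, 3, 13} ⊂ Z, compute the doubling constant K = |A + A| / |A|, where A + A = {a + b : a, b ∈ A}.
K = |A + A| / |A| = 7/4

Enumerate A + A = {a + b : a, b ∈ A}. With |A| = 4, there are |A|^2 = 16 ordered sum pairs; collecting distinct values, A + A = {-34, -24, -14, -4, 6, 16, 26}, so |A + A| = 7. Thus K = 7/4. Here |A + A| = 2|A| − 1 = 7, the minimum possible — so K = 7/4 is minimal, which holds iff A is an arithmetic progression.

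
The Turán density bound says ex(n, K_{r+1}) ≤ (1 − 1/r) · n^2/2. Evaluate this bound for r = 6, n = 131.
Turán density bound = (5/6) · 131^2/2 = 85805/12 ≈ 7150.4167

Turán's theorem: ex(n, K_{r+1}) is achieved by the complete r-partite Turán graph T(n, r) with parts as balanced as possible, and is at most (1 − 1/r) · n^2/2. For r = 6, n = 131: the density bound is (5/6) · 17161/2 = 85805/12 ≈ 7150.4167. The integer-valued extremum is e(T(131, 6)) = 7150, which is strictly less than the density bound 85805/12 since 6 ∤ 131 (the parts of T(131, 6) cannot all be equal).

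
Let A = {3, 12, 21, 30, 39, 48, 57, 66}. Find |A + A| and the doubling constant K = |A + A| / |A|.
K = |A + A| / |A| = 15/8

Enumerate A + A = {a + b : a, b ∈ A}. With |A| = 8, there are |A|^2 = 64 ordered sum pairs; collecting distinct values, A + A = {6, 15, 24, 33, 42, 51, 60, 69, 78, 87, 96, 105, 114, 123, 132}, so |A + A| = 15. Thus K = 15/8. Here |A + A| = 2|A| − 1 = 15, the minimum possible — so K = 15/8 is minimal, which holds iff A is an arithmetic progression.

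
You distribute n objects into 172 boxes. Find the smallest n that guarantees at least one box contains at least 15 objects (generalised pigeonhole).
n = (15 − 1)·172 + 1 = 2409

By the generalised pigeonhole principle, to guarantee some box contains ≥ r objects we need more than (r − 1) · k objects total. Threshold: n = (r − 1) · k + 1. With r = 15 and k = 172: n = 14 · 172 + 1 = 2408 + 1 = 2409. For n = 2408 = 14 · 172, we can put exactly 14 objects in every box, avoiding 15 in any single one — so 2409 is tight.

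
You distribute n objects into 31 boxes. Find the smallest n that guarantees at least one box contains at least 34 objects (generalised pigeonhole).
n = (34 − 1)·31 + 1 = 1024

By the generalised pigeonhole principle, to guarantee some box contains ≥ r objects we need more than (r − 1) · k objects total. Threshold: n = (r − 1) · k + 1. With r = 34 and k = 31: n = 33 · 31 + 1 = 1023 + 1 = 1024. For n = 1023 = 33 · 31, we can put exactly 33 objects in every box, avoiding 34 in any single one — so 1024 is tight.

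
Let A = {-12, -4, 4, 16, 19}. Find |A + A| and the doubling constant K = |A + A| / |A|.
K = |A + A| / |A| = 14/5

Enumerate A + A = {a + b : a, b ∈ A}. With |A| = 5, there are |A|^2 = 25 ordered sum pairs; collecting distinct values, A + A = {-24, -16, -8, 0, 4, 7, 8, 12, 15, 20, 23, 32, 35, 38}, so |A + A| = 14. Thus K = 14/5. For comparison, the minimum possible |A + A| over all 5-element sets is 2·5 − 1 = 9 (so min K = 9/5), attained only by arithmetic progressions.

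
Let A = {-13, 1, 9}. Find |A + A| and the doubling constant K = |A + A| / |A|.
K = |A + A| / |A| = 6/3 = 2

Enumerate A + A = {a + b : a, b ∈ A}. With |A| = 3, there are |A|^2 = 9 ordered sum pairs; collecting distinct values, A + A = {-26, -12, -4, 2, 10, 18}, so |A + A| = 6. Thus K = 6/3 = 2. For comparison, the minimum possible |A + A| over all 3-element sets is 2·3 − 1 = 5 (so min K = 5/3), attained only by arithmetic progressions.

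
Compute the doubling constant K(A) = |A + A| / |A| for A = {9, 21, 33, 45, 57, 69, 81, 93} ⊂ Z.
K = |A + A| / |A| = 15/8

Enumerate A + A = {a + b : a, b ∈ A}. With |A| = 8, there are |A|^2 = 64 ordered sum pairs; collecting distinct values, A + A = {18, 30, 42, 54, 66, 78, 90, 102, 114, 126, 138, 150, 162, 174, 186}, so |A + A| = 15. Thus K = 15/8. Here |A + A| = 2|A| − 1 = 15, the minimum possible — so K = 15/8 is minimal, which holds iff A is an arithmetic progression.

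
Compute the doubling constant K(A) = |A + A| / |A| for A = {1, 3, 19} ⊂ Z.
K = |A + A| / |A| = 6/3 = 2

Enumerate A + A = {a + b : a, b ∈ A}. With |A| = 3, there are |A|^2 = 9 ordered sum pairs; collecting distinct values, A + A = {2, 4, 6, 20, 22, 38}, so |A + A| = 6. Thus K = 6/3 = 2. For comparison, the minimum possible |A + A| over all 3-element sets is 2·3 − 1 = 5 (so min K = 5/3), attained only by arithmetic progressions.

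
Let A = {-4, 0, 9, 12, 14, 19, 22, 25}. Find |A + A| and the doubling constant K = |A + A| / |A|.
K = |A + A| / |A| = 30/8 = 15/4

Enumerate A + A = {a + b : a, b ∈ A}. With |A| = 8, there are |A|^2 = 64 ordered sum pairs; collecting distinct values, A + A = {-8, -4, 0, 5, 8, 9, 10, 12, 14, 15, 18, 19, 21, 22, 23, 24, 25, 26, 28, 31, 33, 34, 36, 37, 38, 39, 41, 44, 47, 50}, so |A + A| = 30. Thus K = 30/8 = 15/4. For comparison, the minimum possible |A + A| over all 8-element sets is 2·8 − 1 = 15 (so min K = 15/8), attained only by arithmetic progressions.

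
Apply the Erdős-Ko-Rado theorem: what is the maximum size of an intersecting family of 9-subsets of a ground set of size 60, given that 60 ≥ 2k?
max |F| = C(59, 8) = 2217471399

Erdős-Ko-Rado (1961): when n ≥ 2k, max |F| = C(n−1, k−1). The bound is attained by the star {A : i ∈ A} for any fixed i ∈ [n]. Here C(60−1, 9−1) = C(59, 8) = 2217471399.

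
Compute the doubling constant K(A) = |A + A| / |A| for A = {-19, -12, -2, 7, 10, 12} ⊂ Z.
K = |A + A| / |A| = 21/6 = 7/2

Enumerate A + A = {a + b : a, b ∈ A}. With |A| = 6, there are |A|^2 = 36 ordered sum pairs; collecting distinct values, A + A = {-38, -31, -24, -21, -14, -12, -9, -7, -5, -4, -2, 0, 5, 8, 10, 14, 17, 19, 20, 22, 24}, so |A + A| = 21. Thus K = 21/6 = 7/2. For comparison, the minimum possible |A + A| over all 6-element sets is 2·6 − 1 = 11 (so min K = 11/6), attained only by arithmetic progressions.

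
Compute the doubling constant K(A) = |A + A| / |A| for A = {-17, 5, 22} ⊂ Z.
K = |A + A| / |A| = 6/3 = 2

Enumerate A + A = {a + b : a, b ∈ A}. With |A| = 3, there are |A|^2 = 9 ordered sum pairs; collecting distinct values, A + A = {-34, -12, 5, 10, 27, 44}, so |A + A| = 6. Thus K = 6/3 = 2. For comparison, the minimum possible |A + A| over all 3-element sets is 2·3 − 1 = 5 (so min K = 5/3), attained only by arithmetic progressions.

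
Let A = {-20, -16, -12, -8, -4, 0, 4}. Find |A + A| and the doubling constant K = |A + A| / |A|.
K = |A + A| / |A| = 13/7

Enumerate A + A = {a + b : a, b ∈ A}. With |A| = 7, there are |A|^2 = 49 ordered sum pairs; collecting distinct values, A + A = {-40, -36, -32, -28, -24, -20, -16, -12, -8, -4, 0, 4, 8}, so |A + A| = 13. Thus K = 13/7. Here |A + A| = 2|A| − 1 = 13, the minimum possible — so K = 13/7 is minimal, which holds iff A is an arithmetic progression.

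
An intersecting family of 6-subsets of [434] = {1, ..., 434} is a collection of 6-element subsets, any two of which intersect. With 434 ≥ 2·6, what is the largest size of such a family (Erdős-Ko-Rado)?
max |F| = C(433, 5) = 123934841316

The Erdős-Ko-Rado theorem states: for n ≥ 2k, an intersecting family of k-subsets of an n-element set has size at most C(n − 1, k − 1), with equality for 'star' families {A ⊆ [n] : |A| = k, i ∈ A} (fix an element i). For n = 434, k = 6: C(433, 5) = 123934841316.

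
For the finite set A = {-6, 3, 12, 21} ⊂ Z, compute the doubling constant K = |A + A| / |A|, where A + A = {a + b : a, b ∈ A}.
K = |A + A| / |A| = 7/4

Enumerate A + A = {a + b : a, b ∈ A}. With |A| = 4, there are |A|^2 = 16 ordered sum pairs; collecting distinct values, A + A = {-12, -3, 6, 15, 24, 33, 42}, so |A + A| = 7. Thus K = 7/4. Here |A + A| = 2|A| − 1 = 7, the minimum possible — so K = 7/4 is minimal, which holds iff A is an arithmetic progression.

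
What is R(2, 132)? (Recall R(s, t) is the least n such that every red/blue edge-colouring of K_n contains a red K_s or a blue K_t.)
R(2, 132) = 132

R(2, k) = k for all k ≥ 2: in a 2-colouring of K_k, either some edge is red (a red K_2) or all edges are blue (a blue K_k). And K_{131} coloured all-blue has no blue K_132, so R(2, 132) > 131. Hence R(2, 132) = 132.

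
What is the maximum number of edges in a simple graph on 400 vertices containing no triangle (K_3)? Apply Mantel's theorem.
ex(400, K_3) = ⌊400^2/4⌋ = 40000

Mantel (1907): a triangle-free graph on n vertices has at most ⌊n^2/4⌋ edges, with equality for the complete bipartite graph K_{⌊n/2⌋, ⌈n/2⌉}. For n = 400: ⌊400^2/4⌋ = ⌊160000/4⌋ = 40000. The extremal graph is K_{200, 200}, which has 200·200 = 40000 edges.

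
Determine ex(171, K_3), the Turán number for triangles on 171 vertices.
ex(171, K_3) = ⌊171^2/4⌋ = 7310

Mantel (1907): a triangle-free graph on n vertices has at most ⌊n^2/4⌋ edges, with equality for the complete bipartite graph K_{⌊n/2⌋, ⌈n/2⌉}. For n = 171: ⌊171^2/4⌋ = ⌊29241/4⌋ = 7310. The extremal graph is K_{85, 86}, which has 85·86 = 7310 edges.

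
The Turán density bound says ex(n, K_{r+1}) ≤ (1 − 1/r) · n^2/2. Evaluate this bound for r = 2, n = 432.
Turán density bound = (1/2) · 432^2/2 = 46656

Turán's theorem: ex(n, K_{r+1}) is achieved by the complete r-partite Turán graph T(n, r) with parts as balanced as possible, and is at most (1 − 1/r) · n^2/2. For r = 2, n = 432: the density bound is (1/2) · 186624/2 = 46656. Since 2 ∣ 432, the Turán graph T(432, 2) has parts of equal size 216, and its edge count e(T(432, 2)) = 46656 attains the density bound exactly.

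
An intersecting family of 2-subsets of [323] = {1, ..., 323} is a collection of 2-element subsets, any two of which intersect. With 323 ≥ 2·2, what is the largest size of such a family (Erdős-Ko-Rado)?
max |F| = C(322, 1) = 322

The Erdős-Ko-Rado theorem states: for n ≥ 2k, an intersecting family of k-subsets of an n-element set has size at most C(n − 1, k − 1), with equality for 'star' families {A ⊆ [n] : |A| = k, i ∈ A} (fix an element i). For n = 323, k = 2: C(322, 1) = 322.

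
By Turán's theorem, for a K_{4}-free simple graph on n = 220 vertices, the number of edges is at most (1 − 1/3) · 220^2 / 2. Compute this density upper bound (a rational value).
Turán density bound = (2/3) · 220^2/2 = 48400/3 ≈ 16133.3333

Turán's theorem: ex(n, K_{r+1}) is achieved by the complete r-partite Turán graph T(n, r) with parts as balanced as possible, and is at most (1 − 1/r) · n^2/2. For r = 3, n = 220: the density bound is (2/3) · 48400/2 = 48400/3 ≈ 16133.3333. The integer-valued extremum is e(T(220, 3)) = 16133, which is strictly less than the density bound 48400/3 since 3 ∤ 220 (the parts of T(220, 3) cannot all be equal).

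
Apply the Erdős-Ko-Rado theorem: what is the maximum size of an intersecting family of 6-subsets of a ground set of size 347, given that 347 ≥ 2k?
max |F| = C(346, 5) = 40141409364

Erdős-Ko-Rado (1961): when n ≥ 2k, max |F| = C(n−1, k−1). The bound is attained by the star {A : i ∈ A} for any fixed i ∈ [n]. Here C(347−1, 6−1) = C(346, 5) = 40141409364.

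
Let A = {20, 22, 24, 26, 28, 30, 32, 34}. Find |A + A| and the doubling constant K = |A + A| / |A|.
K = |A + A| / |A| = 15/8

Enumerate A + A = {a + b : a, b ∈ A}. With |A| = 8, there are |A|^2 = 64 ordered sum pairs; collecting distinct values, A + A = {40, 42, 44, 46, 48, 50, 52, 54, 56, 58, 60, 62, 64, 66, 68}, so |A + A| = 15. Thus K = 15/8. Here |A + A| = 2|A| − 1 = 15, the minimum possible — so K = 15/8 is minimal, which holds iff A is an arithmetic progression.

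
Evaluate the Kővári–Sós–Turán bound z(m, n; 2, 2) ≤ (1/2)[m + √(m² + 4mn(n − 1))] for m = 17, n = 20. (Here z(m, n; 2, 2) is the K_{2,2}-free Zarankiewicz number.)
z(17, 20; 2, 2) ≤ (1/2)[17 + √(17² + 4·17·20·19)] = (1/2)[17 + √26129] = 89.3223

Kővári–Sós–Turán: let r_1, ..., r_17 be the row sums and z = Σ r_i the total number of 1s. Each pair of columns can share at most one row with both entries 1 (else a 2×2 all-ones block appears), so Σ_i C(r_i, 2) ≤ C(20, 2) = 190. By convexity Σ_i C(r_i, 2) ≥ 17·C(z/17, 2) = z(z − 17)/(2·17), giving z² − 17z − 17·20·19 ≤ 0 and hence z ≤ (1/2)[17 + √(289 + 4·6460)] = (1/2)[17 + √26129] ≈ (1/2)(17 + 161.6447) = 89.3223.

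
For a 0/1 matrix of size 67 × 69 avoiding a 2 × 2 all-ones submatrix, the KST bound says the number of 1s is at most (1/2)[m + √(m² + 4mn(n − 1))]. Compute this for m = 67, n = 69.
z(67, 69; 2, 2) ≤ (1/2)[67 + √(67² + 4·67·69·68)] = (1/2)[67 + √1261945] = 595.1816

Kővári–Sós–Turán: let r_1, ..., r_67 be the row sums and z = Σ r_i the total number of 1s. Each pair of columns can share at most one row with both entries 1 (else a 2×2 all-ones block appears), so Σ_i C(r_i, 2) ≤ C(69, 2) = 2346. By convexity Σ_i C(r_i, 2) ≥ 67·C(z/67, 2) = z(z − 67)/(2·67), giving z² − 67z − 67·69·68 ≤ 0 and hence z ≤ (1/2)[67 + √(4489 + 4·314364)] = (1/2)[67 + √1261945] ≈ (1/2)(67 + 1123.3633) = 595.1816.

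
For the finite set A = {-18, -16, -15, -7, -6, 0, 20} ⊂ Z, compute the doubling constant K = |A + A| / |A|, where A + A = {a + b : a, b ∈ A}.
K = |A + A| / |A| = 27/7

Enumerate A + A = {a + b : a, b ∈ A}. With |A| = 7, there are |A|^2 = 49 ordered sum pairs; collecting distinct values, A + A = {-36, -34, -33, -32, -31, -30, -25, -24, -23, -22, -21, -18, -16, -15, -14, -13, -12, -7, -6, 0, 2, 4, 5, 13, 14, 20, 40}, so |A + A| = 27. Thus K = 27/7. For comparison, the minimum possible |A + A| over all 7-element sets is 2·7 − 1 = 13 (so min K = 13/7), attained only by arithmetic progressions.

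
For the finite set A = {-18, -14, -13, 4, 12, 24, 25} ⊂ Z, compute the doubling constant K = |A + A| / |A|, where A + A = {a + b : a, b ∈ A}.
K = |A + A| / |A| = 27/7

Enumerate A + A = {a + b : a, b ∈ A}. With |A| = 7, there are |A|^2 = 49 ordered sum pairs; collecting distinct values, A + A = {-36, -32, -31, -28, -27, -26, -14, -10, -9, -6, -2, -1, 6, 7, 8, 10, 11, 12, 16, 24, 28, 29, 36, 37, 48, 49, 50}, so |A + A| = 27. Thus K = 27/7. For comparison, the minimum possible |A + A| over all 7-element sets is 2·7 − 1 = 13 (so min K = 13/7), attained only by arithmetic progressions.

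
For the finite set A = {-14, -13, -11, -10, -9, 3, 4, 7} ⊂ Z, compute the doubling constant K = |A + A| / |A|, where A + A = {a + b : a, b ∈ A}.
K = |A + A| / |A| = 27/8

Enumerate A + A = {a + b : a, b ∈ A}. With |A| = 8, there are |A|^2 = 64 ordered sum pairs; collecting distinct values, A + A = {-28, -27, -26, -25, -24, -23, -22, -21, -20, -19, -18, -11, -10, -9, -8, -7, -6, -5, -4, -3, -2, 6, 7, 8, 10, 11, 14}, so |A + A| = 27. Thus K = 27/8. For comparison, the minimum possible |A + A| over all 8-element sets is 2·8 − 1 = 15 (so min K = 15/8), attained only by arithmetic progressions.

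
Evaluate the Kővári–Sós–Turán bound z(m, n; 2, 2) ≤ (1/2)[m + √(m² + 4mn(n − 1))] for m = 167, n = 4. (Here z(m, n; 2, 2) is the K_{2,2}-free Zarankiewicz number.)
z(167, 4; 2, 2) ≤ (1/2)[167 + √(167² + 4·167·4·3)] = (1/2)[167 + √35905] = 178.2431

Kővári–Sós–Turán: let r_1, ..., r_167 be the row sums and z = Σ r_i the total number of 1s. Each pair of columns can share at most one row with both entries 1 (else a 2×2 all-ones block appears), so Σ_i C(r_i, 2) ≤ C(4, 2) = 6. By convexity Σ_i C(r_i, 2) ≥ 167·C(z/167, 2) = z(z − 167)/(2·167), giving z² − 167z − 167·4·3 ≤ 0 and hence z ≤ (1/2)[167 + √(27889 + 4·2004)] = (1/2)[167 + √35905] ≈ (1/2)(167 + 189.4861) = 178.2431.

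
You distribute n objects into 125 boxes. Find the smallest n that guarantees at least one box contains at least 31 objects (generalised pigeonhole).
n = (31 − 1)·125 + 1 = 3751

By the generalised pigeonhole principle, to guarantee some box contains ≥ r objects we need more than (r − 1) · k objects total. Threshold: n = (r − 1) · k + 1. With r = 31 and k = 125: n = 30 · 125 + 1 = 3750 + 1 = 3751. For n = 3750 = 30 · 125, we can put exactly 30 objects in every box, avoiding 31 in any single one — so 3751 is tight.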